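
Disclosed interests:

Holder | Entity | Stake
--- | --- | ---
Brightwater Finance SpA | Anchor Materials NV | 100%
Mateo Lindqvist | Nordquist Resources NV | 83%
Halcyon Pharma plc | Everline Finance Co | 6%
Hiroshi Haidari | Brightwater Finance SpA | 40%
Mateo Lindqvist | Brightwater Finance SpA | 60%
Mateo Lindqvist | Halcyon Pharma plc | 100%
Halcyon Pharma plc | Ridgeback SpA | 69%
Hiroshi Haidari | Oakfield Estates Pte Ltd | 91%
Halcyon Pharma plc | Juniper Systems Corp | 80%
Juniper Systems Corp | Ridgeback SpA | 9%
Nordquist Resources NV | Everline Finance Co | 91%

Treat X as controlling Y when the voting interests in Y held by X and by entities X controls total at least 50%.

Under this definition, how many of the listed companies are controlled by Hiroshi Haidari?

1

Hiroshi holds 91% of Oakfield, so Hiroshi controls Oakfield.
No other company's threshold is met.
Hiroshi controls 1 company.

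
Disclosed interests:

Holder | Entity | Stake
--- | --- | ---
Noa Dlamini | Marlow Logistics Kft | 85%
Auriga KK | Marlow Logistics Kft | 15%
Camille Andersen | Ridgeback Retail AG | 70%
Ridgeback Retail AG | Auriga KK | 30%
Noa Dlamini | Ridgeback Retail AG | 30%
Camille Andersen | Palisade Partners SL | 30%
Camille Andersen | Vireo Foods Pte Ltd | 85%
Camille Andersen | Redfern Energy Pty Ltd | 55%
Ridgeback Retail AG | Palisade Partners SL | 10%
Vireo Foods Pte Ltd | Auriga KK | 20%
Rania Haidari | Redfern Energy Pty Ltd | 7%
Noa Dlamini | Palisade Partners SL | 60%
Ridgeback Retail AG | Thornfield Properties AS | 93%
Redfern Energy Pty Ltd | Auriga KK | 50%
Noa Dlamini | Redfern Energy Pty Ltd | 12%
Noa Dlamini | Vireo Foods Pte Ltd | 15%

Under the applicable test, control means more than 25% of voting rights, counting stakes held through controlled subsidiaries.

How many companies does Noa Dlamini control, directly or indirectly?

5

Noa holds 30% of Ridgeback, so Noa controls Ridgeback.
Ridgeback holds 30% of Auriga, so Noa controls Auriga.
Noa and Ridgeback together hold 60% + 10% = 70% of Palisade, so Noa controls Palisade.
Noa and Auriga together hold 85% + 15% = 100% of Marlow, so Noa controls Marlow.
Ridgeback holds 93% of Thornfield, so Noa controls Thornfield.
No other company's threshold is met.
Noa controls 5 companies.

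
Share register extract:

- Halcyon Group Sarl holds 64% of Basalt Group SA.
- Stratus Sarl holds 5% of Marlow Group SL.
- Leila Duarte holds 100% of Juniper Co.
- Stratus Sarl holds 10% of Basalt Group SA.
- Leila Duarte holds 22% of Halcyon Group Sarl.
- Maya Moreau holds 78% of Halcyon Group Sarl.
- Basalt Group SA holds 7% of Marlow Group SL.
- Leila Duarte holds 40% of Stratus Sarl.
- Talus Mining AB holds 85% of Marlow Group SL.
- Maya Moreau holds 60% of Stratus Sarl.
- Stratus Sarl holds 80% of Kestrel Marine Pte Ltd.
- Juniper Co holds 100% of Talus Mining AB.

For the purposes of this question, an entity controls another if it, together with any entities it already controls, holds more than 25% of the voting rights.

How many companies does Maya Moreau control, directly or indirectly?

Maya holds 60% of Stratus, so Maya controls Stratus.
Maya holds 78% of Halcyon, so Maya controls Halcyon.
Stratus and Halcyon together hold 10% + 64% = 74% of Basalt, so Maya controls Basalt.
Stratus holds 80% of Kestrel, so Maya controls Kestrel.
No other company's threshold is met.
Maya controls 4 companies.

4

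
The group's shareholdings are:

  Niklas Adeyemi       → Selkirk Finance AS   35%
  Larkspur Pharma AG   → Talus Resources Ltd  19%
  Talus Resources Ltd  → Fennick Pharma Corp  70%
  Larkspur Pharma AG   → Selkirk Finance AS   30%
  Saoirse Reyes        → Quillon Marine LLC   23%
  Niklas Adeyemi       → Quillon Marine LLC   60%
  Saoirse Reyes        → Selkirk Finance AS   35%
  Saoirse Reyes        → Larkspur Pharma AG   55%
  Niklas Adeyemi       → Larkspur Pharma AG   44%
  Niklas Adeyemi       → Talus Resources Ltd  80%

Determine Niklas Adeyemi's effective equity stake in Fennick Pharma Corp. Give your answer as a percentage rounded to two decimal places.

61.85%

Niklas reaches Fennick along 2 paths.
Via Larkspur → Talus: 44% × 19% × 70% = 5.852%.
Via Talus: 80% × 70% = 56%.
Total: 5.852% + 56% = 61.852%.
Rounded: 61.85%.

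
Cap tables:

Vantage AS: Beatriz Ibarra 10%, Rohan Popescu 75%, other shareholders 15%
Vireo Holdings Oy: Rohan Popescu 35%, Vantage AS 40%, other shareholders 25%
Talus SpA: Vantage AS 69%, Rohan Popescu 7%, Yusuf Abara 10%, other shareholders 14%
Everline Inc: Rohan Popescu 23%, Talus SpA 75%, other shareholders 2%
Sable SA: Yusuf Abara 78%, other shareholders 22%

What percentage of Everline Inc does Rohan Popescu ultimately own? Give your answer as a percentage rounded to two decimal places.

67.06%

Rohan reaches Everline along 3 paths.
Direct stake: 23% = 23%.
Via Vantage → Talus: 75% × 69% × 75% = 38.8125%.
Via Talus: 7% × 75% = 5.25%.
Total: 23% + 38.8125% + 5.25% = 67.0625%.
Rounded: 67.06%.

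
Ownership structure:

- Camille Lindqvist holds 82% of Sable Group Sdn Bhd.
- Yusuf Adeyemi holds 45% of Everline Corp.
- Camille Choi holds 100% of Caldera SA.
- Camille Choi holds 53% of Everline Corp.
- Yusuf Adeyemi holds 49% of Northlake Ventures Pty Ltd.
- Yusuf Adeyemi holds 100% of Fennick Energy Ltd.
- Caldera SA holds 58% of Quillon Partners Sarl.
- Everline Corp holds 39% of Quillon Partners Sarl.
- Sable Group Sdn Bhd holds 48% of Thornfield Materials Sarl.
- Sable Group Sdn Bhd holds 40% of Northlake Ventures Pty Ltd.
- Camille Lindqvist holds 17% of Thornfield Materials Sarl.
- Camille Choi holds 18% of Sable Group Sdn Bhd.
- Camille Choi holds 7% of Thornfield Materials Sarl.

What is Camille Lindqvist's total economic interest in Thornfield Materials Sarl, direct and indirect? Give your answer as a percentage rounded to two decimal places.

56.36%

Camille Lindqvist reaches Thornfield along 2 paths.
Direct stake: 17% = 17%.
Via Sable: 82% × 48% = 39.36%.
Total: 17% + 39.36% = 56.36%.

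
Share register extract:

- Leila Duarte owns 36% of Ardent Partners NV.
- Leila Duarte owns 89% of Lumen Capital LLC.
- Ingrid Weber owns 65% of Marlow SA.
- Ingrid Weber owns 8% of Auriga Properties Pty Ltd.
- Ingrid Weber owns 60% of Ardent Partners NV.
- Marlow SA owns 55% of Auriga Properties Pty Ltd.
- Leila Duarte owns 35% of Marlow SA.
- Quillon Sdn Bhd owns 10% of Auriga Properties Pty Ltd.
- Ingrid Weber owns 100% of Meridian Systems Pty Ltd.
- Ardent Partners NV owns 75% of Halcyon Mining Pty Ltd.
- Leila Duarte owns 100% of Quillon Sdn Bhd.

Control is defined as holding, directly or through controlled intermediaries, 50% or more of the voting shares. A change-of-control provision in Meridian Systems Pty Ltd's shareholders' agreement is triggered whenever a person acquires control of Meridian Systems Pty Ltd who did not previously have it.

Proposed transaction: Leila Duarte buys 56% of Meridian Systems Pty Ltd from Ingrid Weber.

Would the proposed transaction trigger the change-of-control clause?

Yes

The purchase adds only to Leila's holdings (Ingrid's stake shrinks), so Leila is the only person who could newly come to control Meridian.
Leila holds 100% of Quillon, so Leila controls Quillon.
Leila holds 89% of Lumen, so Leila controls Lumen.
Neither Leila nor any entity Leila controls holds any voting interest in Meridian.
So before the transaction, Leila does not control Meridian.
After the purchase, Leila holds 56% of Meridian directly, and Ingrid's stake falls to 44%.
Leila holds 56% of Meridian, so Leila controls Meridian.
Leila did not control Meridian before and does after, so the clause is triggered.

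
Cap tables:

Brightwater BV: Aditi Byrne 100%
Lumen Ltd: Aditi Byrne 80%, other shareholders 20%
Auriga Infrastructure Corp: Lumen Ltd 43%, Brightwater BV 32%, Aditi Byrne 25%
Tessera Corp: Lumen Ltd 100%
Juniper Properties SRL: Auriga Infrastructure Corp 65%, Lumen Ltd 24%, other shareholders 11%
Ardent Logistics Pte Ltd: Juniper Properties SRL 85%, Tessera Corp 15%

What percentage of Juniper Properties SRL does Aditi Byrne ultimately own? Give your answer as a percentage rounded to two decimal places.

Aditi reaches Juniper along 4 paths.
Via Lumen → Auriga: 80% × 43% × 65% = 22.36%.
Via Brightwater → Auriga: 100% × 32% × 65% = 20.8%.
Via Auriga: 25% × 65% = 16.25%.
Via Lumen: 80% × 24% = 19.2%.
Total: 22.36% + 20.8% + 16.25% + 19.2% = 78.61%.

78.61%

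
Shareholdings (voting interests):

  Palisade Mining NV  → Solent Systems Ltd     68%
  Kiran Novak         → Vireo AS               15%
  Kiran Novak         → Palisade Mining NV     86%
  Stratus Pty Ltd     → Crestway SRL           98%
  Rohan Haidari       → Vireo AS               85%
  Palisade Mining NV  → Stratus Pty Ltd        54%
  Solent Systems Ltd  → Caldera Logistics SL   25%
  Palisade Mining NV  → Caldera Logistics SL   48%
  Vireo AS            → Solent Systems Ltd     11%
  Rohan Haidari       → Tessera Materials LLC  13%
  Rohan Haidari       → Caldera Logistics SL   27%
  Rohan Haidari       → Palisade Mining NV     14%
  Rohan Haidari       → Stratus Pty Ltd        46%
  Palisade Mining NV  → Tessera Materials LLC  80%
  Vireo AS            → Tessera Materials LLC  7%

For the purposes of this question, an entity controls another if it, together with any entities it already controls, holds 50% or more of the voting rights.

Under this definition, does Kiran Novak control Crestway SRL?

Kiran holds 86% of Palisade, so Kiran controls Palisade.
Palisade holds 54% of Stratus, so Kiran controls Stratus.
Stratus holds 98% of Crestway, so Kiran controls Crestway.

Yes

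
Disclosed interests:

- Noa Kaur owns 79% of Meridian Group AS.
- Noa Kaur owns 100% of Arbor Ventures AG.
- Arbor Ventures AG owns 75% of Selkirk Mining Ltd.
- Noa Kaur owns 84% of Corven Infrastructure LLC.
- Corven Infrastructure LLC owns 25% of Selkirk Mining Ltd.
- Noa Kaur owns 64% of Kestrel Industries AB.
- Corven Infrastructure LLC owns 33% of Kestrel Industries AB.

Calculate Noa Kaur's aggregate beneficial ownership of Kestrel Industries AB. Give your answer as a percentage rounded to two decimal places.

91.72%

Noa reaches Kestrel along 2 paths.
Via Corven: 84% × 33% = 27.72%.
Direct stake: 64% = 64%.
Total: 27.72% + 64% = 91.72%.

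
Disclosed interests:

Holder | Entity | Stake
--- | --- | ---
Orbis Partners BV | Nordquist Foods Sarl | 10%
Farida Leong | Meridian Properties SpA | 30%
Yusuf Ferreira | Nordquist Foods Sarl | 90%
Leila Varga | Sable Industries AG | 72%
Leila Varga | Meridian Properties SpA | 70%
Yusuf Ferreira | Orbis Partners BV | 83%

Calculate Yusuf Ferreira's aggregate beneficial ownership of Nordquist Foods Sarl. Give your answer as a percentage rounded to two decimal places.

Yusuf reaches Nordquist along 2 paths.
Via Orbis: 83% × 10% = 8.3%.
Direct stake: 90% = 90%.
Total: 8.3% + 90% = 98.3%.
Rounded: 98.30%.

98.30%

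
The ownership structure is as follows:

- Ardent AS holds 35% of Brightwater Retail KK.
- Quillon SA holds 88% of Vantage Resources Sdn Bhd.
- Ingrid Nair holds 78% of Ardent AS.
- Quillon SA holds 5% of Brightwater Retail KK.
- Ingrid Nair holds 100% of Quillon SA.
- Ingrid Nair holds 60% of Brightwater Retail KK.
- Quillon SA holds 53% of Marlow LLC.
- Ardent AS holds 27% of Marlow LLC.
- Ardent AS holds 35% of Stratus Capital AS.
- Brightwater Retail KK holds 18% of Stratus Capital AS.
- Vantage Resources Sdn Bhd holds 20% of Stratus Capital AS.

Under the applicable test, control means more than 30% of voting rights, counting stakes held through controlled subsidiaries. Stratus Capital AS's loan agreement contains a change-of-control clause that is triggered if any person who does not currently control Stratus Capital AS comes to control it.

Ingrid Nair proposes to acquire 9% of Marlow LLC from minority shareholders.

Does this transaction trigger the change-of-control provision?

No

The purchase changes only Ingrid's holdings, so Ingrid is the only person who could newly come to control Stratus.
Ingrid holds 100% of Quillon, so Ingrid controls Quillon.
Quillon holds 88% of Vantage, so Ingrid controls Vantage.
Ingrid holds 78% of Ardent, so Ingrid controls Ardent.
Quillon and Ingrid and Ardent together hold 5% + 60% + 35% = 100% of Brightwater, so Ingrid controls Brightwater.
Ardent and Vantage and Brightwater together hold 35% + 20% + 18% = 73% of Stratus, so Ingrid controls Stratus.
So Ingrid already controls Stratus before the transaction.
After the purchase, Ingrid holds 9% of Marlow directly.
Ingrid controlled Stratus already, so this is not a new person acquiring control; every other person's position is unchanged or reduced.
No new person acquires control, so the clause is not triggered.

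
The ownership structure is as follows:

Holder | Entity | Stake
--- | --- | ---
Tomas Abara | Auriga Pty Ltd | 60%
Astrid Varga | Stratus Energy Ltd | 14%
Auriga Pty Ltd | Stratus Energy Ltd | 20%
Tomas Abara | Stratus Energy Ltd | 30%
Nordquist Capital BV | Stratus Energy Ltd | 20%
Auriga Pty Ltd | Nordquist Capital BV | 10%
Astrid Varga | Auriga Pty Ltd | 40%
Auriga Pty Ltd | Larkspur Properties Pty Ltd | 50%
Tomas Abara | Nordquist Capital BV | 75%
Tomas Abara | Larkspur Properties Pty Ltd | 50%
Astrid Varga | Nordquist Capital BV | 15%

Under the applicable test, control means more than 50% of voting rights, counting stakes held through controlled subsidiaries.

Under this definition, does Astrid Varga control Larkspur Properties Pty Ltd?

No

Astrid's largest direct stake is 40% in Auriga, which does not meet the threshold, so Astrid controls no company.
Neither Astrid nor any entity Astrid controls holds any voting interest in Larkspur.
So Astrid does not control Larkspur.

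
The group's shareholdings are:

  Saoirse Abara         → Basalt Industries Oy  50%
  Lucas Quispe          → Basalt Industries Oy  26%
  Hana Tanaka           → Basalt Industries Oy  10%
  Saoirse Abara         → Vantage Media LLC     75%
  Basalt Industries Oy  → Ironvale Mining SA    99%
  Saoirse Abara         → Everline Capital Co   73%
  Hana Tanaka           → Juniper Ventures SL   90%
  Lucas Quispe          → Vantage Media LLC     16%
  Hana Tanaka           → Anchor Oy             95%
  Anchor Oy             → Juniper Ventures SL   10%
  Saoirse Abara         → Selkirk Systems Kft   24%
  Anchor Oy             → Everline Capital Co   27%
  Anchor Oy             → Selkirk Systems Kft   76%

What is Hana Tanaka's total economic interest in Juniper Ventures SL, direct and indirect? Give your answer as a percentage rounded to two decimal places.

99.50%

Hana reaches Juniper along 2 paths.
Via Anchor: 95% × 10% = 9.5%.
Direct stake: 90% = 90%.
Total: 9.5% + 90% = 99.5%.
Rounded: 99.50%.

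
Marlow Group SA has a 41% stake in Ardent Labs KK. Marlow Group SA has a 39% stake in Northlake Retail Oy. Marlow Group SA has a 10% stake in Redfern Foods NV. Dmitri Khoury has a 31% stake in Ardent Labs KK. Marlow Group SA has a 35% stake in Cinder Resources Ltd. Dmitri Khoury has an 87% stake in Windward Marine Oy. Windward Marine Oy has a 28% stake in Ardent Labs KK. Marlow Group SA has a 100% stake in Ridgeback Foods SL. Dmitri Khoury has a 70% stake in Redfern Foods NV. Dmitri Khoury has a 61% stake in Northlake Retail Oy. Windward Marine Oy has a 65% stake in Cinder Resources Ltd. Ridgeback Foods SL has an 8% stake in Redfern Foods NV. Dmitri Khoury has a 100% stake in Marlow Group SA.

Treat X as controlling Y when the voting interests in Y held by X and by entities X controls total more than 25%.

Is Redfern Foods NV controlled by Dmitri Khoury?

Dmitri holds 100% of Marlow, so Dmitri controls Marlow.
Marlow holds 100% of Ridgeback, so Dmitri controls Ridgeback.
Dmitri and Ridgeback and Marlow together hold 70% + 8% + 10% = 88% of Redfern, so Dmitri controls Redfern.

Yes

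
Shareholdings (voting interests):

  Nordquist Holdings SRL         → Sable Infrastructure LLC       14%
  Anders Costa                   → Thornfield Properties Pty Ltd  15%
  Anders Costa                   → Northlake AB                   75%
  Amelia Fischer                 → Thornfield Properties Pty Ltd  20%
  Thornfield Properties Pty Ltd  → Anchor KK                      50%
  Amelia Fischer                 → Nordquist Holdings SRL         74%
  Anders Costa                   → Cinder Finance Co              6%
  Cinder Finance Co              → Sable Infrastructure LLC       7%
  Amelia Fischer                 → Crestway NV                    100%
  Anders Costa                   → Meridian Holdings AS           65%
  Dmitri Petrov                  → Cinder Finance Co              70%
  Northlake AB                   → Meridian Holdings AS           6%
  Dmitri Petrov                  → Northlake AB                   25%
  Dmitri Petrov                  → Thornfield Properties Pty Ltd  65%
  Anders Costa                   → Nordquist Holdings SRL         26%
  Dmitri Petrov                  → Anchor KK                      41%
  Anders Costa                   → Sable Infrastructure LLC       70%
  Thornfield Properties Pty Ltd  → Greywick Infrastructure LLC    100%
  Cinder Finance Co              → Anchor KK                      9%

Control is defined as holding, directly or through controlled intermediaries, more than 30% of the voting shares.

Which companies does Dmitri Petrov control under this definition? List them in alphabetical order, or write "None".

Anchor KK, Cinder Finance Co, Greywick Infrastructure LLC, Thornfield Properties Pty Ltd

Dmitri holds 65% of Thornfield, so Dmitri controls Thornfield.
Dmitri holds 70% of Cinder, so Dmitri controls Cinder.
Dmitri and Thornfield and Cinder together hold 41% + 50% + 9% = 100% of Anchor, so Dmitri controls Anchor.
Thornfield holds 100% of Greywick, so Dmitri controls Greywick.
No other company's threshold is met.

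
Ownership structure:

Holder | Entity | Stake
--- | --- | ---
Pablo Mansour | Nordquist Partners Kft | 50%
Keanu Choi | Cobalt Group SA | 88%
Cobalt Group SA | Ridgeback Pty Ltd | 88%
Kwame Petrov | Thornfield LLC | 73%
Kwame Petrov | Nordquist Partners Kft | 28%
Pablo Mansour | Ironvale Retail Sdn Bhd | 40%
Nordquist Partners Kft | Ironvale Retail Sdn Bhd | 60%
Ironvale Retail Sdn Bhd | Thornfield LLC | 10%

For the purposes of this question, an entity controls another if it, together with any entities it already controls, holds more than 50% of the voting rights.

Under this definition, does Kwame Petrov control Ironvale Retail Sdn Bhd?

No

Kwame holds 73% of Thornfield, so Kwame controls Thornfield.
Neither Kwame nor any entity Kwame controls holds any voting interest in Ironvale.
So Kwame does not control Ironvale.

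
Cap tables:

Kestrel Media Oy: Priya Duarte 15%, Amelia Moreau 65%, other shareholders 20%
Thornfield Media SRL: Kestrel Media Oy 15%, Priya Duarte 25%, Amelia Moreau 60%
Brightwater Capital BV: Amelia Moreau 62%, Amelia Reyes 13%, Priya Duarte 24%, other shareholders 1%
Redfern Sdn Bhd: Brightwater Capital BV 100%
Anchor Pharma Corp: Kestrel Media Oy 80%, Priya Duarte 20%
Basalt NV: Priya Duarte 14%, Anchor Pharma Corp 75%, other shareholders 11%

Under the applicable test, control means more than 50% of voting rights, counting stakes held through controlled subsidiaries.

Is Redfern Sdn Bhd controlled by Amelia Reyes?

No

Amelia Reyes's largest direct stake is 13% in Brightwater, which does not meet the threshold, so Amelia Reyes controls no company.
Neither Amelia Reyes nor any entity Amelia Reyes controls holds any voting interest in Redfern.
So Amelia Reyes does not control Redfern.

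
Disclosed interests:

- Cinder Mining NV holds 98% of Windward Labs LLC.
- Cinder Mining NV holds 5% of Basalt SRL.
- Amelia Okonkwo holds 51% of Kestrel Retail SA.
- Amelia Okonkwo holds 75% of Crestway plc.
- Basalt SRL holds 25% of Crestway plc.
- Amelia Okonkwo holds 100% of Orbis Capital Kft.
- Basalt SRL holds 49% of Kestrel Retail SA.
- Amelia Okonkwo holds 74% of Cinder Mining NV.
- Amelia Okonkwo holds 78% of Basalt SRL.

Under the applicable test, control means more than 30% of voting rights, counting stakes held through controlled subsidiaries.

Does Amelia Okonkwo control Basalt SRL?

Yes

Amelia holds 74% of Cinder, so Amelia controls Cinder.
Cinder and Amelia together hold 5% + 78% = 83% of Basalt, so Amelia controls Basalt.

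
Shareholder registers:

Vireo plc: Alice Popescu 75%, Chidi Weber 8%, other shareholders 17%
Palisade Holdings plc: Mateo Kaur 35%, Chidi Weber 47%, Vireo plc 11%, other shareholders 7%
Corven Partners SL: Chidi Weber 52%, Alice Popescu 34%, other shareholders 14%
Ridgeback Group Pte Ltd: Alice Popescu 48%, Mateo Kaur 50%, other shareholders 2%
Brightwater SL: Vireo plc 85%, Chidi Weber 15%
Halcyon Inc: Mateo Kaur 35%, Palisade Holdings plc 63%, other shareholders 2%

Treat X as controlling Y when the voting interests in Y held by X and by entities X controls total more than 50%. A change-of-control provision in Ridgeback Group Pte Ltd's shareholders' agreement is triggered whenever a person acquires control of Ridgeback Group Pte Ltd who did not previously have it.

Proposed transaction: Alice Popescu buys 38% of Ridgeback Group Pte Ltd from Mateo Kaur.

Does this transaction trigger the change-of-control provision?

The purchase adds only to Alice's holdings (Mateo's stake shrinks), so Alice is the only person who could newly come to control Ridgeback.
Alice holds 75% of Vireo, so Alice controls Vireo.
Vireo holds 85% of Brightwater, so Alice controls Brightwater.
In Ridgeback, Alice's side holds only 48%, not > 50%.
So before the transaction, Alice does not control Ridgeback.
After the purchase, Alice's direct stake in Ridgeback rises to 48% + 38% = 86%, and Mateo's stake falls to 12%.
Alice holds 86% of Ridgeback, so Alice controls Ridgeback.
Alice did not control Ridgeback before and does after, so the clause is triggered.

Yes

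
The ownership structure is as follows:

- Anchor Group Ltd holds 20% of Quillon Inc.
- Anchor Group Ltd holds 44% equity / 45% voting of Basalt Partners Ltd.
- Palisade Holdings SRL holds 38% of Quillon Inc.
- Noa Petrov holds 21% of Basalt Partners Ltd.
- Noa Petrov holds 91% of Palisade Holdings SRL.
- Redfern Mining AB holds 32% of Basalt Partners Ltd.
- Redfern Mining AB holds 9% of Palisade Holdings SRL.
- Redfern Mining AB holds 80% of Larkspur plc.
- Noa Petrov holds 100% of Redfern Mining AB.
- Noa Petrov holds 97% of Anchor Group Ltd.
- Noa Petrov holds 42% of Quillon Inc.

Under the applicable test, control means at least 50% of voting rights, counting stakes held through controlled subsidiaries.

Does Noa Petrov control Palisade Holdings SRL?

Yes

Noa holds 100% of Redfern, so Noa controls Redfern.
Noa and Redfern together hold 91% + 9% = 100% of Palisade, so Noa controls Palisade.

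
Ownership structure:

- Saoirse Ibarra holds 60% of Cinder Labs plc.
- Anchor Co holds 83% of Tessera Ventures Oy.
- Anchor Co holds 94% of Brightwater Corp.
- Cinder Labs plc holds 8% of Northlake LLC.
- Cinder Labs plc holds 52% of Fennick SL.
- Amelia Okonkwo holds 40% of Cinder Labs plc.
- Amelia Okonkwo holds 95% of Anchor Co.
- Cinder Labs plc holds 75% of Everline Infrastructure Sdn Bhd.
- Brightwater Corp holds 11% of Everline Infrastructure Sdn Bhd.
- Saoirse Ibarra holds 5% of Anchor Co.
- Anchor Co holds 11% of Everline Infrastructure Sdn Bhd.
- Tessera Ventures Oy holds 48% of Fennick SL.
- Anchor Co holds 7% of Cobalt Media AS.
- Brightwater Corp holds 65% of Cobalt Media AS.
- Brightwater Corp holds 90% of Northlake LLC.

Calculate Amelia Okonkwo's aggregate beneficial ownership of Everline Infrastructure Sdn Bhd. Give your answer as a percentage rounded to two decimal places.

Amelia reaches Everline along 3 paths.
Via Anchor: 95% × 11% = 10.45%.
Via Anchor → Brightwater: 95% × 94% × 11% = 9.823%.
Via Cinder: 40% × 75% = 30%.
Total: 10.45% + 9.823% + 30% = 50.273%.
Rounded: 50.27%.

50.27%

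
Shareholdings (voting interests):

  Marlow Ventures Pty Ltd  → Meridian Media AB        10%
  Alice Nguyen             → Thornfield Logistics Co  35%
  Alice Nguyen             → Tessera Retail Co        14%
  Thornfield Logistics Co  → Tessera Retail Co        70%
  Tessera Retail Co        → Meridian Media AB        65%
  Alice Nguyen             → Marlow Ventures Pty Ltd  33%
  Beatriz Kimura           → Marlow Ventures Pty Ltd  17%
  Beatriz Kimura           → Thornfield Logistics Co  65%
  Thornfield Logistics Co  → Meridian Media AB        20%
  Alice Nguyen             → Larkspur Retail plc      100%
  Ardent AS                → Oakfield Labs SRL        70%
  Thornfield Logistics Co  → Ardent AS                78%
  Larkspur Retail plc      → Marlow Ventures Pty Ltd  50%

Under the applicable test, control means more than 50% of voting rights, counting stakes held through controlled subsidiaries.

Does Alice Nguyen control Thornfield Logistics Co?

Alice holds 100% of Larkspur, so Alice controls Larkspur.
Larkspur and Alice together hold 50% + 33% = 83% of Marlow, so Alice controls Marlow.
In Thornfield, Alice's side holds only 35%, not > 50%.
So Alice does not control Thornfield.

No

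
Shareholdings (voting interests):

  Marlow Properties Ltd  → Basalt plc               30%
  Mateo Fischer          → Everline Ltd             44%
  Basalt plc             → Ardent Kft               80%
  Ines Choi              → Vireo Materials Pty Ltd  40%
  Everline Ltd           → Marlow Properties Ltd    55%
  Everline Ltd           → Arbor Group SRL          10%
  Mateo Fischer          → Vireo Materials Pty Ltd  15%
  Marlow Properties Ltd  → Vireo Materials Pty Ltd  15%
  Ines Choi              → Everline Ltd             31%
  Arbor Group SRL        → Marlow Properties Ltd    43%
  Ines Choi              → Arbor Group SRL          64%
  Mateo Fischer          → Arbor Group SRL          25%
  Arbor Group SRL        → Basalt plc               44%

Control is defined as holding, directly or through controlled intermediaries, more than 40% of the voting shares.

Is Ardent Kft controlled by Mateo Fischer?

No

Mateo holds 44% of Everline, so Mateo controls Everline.
Everline holds 55% of Marlow, so Mateo controls Marlow.
Neither Mateo nor any entity Mateo controls holds any voting interest in Ardent.
So Mateo does not control Ardent.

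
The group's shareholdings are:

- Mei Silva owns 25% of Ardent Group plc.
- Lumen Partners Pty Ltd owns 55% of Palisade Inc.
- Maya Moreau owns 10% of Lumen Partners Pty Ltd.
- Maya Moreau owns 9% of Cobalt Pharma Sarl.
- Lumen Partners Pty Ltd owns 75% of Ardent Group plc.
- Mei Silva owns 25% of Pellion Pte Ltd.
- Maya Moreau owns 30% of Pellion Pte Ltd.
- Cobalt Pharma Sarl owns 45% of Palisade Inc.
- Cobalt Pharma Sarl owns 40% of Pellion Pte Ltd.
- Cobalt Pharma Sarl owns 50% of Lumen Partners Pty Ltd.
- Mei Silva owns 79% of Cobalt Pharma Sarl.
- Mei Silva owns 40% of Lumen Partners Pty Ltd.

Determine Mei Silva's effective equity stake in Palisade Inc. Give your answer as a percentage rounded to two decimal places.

Mei reaches Palisade along 3 paths.
Via Cobalt → Lumen: 79% × 50% × 55% = 21.725%.
Via Lumen: 40% × 55% = 22%.
Via Cobalt: 79% × 45% = 35.55%.
Total: 21.725% + 22% + 35.55% = 79.275%.
Rounded: 79.28%.

79.28%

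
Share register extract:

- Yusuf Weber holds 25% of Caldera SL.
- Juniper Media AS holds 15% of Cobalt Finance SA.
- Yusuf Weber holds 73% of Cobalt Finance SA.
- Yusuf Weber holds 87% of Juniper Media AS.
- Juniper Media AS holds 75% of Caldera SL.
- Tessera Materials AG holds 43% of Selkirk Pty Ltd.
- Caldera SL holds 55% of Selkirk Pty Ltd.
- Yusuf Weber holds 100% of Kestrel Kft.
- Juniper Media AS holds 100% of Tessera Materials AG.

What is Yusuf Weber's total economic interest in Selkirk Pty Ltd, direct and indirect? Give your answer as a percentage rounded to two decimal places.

Yusuf reaches Selkirk along 3 paths.
Via Juniper → Tessera: 87% × 100% × 43% = 37.41%.
Via Caldera: 25% × 55% = 13.75%.
Via Juniper → Caldera: 87% × 75% × 55% = 35.8875%.
Total: 37.41% + 13.75% + 35.8875% = 87.0475%.
Rounded: 87.05%.

87.05%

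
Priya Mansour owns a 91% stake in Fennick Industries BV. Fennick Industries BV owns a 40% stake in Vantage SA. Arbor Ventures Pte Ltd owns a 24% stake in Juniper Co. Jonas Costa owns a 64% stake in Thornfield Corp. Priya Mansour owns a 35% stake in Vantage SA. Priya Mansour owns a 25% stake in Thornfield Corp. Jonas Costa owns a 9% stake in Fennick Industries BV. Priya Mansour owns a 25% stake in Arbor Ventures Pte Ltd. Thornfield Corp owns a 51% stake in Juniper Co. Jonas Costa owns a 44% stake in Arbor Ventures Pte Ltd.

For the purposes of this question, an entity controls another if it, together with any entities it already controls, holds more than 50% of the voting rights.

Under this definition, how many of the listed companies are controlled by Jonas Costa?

Jonas holds 64% of Thornfield, so Jonas controls Thornfield.
Thornfield holds 51% of Juniper, so Jonas controls Juniper.
No other company's threshold is met.
Jonas controls 2 companies.

2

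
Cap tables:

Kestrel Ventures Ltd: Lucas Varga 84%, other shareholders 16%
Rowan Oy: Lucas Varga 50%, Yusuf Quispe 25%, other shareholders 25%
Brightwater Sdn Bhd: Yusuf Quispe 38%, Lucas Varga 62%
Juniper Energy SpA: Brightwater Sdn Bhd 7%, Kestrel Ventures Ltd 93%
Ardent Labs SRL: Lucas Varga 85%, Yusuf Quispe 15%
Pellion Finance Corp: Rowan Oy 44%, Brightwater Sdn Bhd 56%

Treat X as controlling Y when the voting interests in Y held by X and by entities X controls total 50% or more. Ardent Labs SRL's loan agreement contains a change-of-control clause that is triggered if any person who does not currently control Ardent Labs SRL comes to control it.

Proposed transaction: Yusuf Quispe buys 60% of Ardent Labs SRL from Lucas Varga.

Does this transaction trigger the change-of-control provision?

Yes

The purchase adds only to Yusuf's holdings (Lucas's stake shrinks), so Yusuf is the only person who could newly come to control Ardent.
Yusuf's largest direct stake is 38% in Brightwater, which does not meet the threshold, so Yusuf controls no company.
In Ardent, Yusuf's side holds only 15%, not ≥ 50%.
So before the transaction, Yusuf does not control Ardent.
After the purchase, Yusuf's direct stake in Ardent rises to 15% + 60% = 75%, and Lucas's stake falls to 25%.
Yusuf holds 75% of Ardent, so Yusuf controls Ardent.
Yusuf did not control Ardent before and does after, so the clause is triggered.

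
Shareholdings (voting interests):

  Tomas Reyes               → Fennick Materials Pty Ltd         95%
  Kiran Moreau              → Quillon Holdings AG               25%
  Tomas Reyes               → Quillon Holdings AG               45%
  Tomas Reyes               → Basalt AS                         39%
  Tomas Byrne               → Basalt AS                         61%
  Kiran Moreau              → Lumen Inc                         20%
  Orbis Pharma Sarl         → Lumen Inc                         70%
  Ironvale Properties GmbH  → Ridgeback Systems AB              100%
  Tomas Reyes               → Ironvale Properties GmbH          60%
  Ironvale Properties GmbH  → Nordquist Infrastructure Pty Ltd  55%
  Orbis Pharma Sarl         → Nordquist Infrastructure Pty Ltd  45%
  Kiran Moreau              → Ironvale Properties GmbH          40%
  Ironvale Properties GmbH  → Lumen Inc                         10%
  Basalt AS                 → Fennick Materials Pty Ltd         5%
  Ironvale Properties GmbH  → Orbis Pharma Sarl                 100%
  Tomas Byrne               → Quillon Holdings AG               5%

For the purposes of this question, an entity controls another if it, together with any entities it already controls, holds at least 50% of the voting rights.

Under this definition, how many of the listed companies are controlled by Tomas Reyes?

Tomas Reyes holds 60% of Ironvale, so Tomas Reyes controls Ironvale.
Ironvale holds 100% of Orbis, so Tomas Reyes controls Orbis.
Tomas Reyes holds 95% of Fennick, so Tomas Reyes controls Fennick.
Ironvale and Orbis together hold 55% + 45% = 100% of Nordquist, so Tomas Reyes controls Nordquist.
Orbis and Ironvale together hold 70% + 10% = 80% of Lumen, so Tomas Reyes controls Lumen.
Ironvale holds 100% of Ridgeback, so Tomas Reyes controls Ridgeback.
No other company's threshold is met.
Tomas Reyes controls 6 companies.

6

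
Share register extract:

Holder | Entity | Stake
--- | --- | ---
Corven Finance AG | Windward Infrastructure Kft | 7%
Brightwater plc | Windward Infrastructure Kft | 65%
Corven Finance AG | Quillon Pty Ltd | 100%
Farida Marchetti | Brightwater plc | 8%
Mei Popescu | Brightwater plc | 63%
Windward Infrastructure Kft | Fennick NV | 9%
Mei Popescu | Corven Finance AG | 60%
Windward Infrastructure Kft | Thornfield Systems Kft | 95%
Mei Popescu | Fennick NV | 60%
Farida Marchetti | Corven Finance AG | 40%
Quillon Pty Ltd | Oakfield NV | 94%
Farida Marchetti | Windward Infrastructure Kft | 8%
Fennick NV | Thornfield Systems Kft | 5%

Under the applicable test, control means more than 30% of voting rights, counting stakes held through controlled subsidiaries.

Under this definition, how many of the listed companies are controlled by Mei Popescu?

Mei holds 63% of Brightwater, so Mei controls Brightwater.
Mei holds 60% of Corven, so Mei controls Corven.
Brightwater and Corven together hold 65% + 7% = 72% of Windward, so Mei controls Windward.
Corven holds 100% of Quillon, so Mei controls Quillon.
Windward and Mei together hold 9% + 60% = 69% of Fennick, so Mei controls Fennick.
Fennick and Windward together hold 5% + 95% = 100% of Thornfield, so Mei controls Thornfield.
Quillon holds 94% of Oakfield, so Mei controls Oakfield.
Mei controls 7 companies.

7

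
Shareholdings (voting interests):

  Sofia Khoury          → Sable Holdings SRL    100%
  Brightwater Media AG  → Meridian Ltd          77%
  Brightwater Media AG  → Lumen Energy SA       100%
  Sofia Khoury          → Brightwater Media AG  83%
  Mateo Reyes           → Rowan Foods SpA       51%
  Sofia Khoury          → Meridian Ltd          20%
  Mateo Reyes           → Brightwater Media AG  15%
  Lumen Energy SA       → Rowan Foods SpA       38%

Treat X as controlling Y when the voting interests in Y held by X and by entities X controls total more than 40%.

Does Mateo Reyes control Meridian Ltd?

No

Mateo holds 51% of Rowan, so Mateo controls Rowan.
Neither Mateo nor any entity Mateo controls holds any voting interest in Meridian.
So Mateo does not control Meridian.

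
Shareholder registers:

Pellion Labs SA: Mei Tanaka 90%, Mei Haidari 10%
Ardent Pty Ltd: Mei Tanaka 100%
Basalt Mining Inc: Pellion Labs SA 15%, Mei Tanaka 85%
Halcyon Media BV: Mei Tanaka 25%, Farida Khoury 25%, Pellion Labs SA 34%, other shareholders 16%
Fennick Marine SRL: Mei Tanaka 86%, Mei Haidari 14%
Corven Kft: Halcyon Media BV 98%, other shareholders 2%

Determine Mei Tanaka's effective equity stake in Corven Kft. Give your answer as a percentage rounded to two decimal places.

54.49%

Mei Tanaka reaches Corven along 2 paths.
Via Halcyon: 25% × 98% = 24.5%.
Via Pellion → Halcyon: 90% × 34% × 98% = 29.988%.
Total: 24.5% + 29.988% = 54.488%.
Rounded: 54.49%.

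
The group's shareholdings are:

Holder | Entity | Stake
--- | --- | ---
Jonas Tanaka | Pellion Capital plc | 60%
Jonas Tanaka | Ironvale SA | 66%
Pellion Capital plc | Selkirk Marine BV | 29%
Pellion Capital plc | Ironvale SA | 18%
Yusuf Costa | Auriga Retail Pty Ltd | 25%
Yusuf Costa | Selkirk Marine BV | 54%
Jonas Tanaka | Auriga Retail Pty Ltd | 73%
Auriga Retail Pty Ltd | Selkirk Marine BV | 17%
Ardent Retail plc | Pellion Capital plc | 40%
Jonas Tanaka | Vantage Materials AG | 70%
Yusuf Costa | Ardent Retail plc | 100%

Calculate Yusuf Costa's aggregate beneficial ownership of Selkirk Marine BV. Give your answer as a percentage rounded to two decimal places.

Yusuf reaches Selkirk along 3 paths.
Direct stake: 54% = 54%.
Via Ardent → Pellion: 100% × 40% × 29% = 11.6%.
Via Auriga: 25% × 17% = 4.25%.
Total: 54% + 11.6% + 4.25% = 69.85%.

69.85%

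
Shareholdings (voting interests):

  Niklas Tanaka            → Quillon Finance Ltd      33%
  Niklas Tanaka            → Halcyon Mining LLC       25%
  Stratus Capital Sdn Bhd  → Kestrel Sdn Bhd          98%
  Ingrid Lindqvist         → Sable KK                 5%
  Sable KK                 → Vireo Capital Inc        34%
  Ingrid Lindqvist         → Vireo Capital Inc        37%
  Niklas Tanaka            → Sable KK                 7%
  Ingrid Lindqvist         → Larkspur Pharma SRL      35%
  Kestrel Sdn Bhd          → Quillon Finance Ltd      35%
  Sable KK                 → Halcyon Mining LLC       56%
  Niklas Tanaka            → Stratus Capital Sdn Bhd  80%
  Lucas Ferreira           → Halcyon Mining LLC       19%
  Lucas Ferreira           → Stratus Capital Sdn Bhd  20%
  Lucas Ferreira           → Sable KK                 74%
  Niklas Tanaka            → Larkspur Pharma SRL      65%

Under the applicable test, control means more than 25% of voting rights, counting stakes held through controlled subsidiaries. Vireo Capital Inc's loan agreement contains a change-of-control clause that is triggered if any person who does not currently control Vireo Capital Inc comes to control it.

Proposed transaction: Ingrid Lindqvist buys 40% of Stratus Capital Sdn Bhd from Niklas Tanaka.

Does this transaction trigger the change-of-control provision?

The purchase adds only to Ingrid's holdings (Niklas's stake shrinks), so Ingrid is the only person who could newly come to control Vireo.
Ingrid holds 37% of Vireo, so Ingrid controls Vireo.
So Ingrid already controls Vireo before the transaction.
After the purchase, Ingrid holds 40% of Stratus directly, and Niklas's stake falls to 40%.
Ingrid controlled Vireo already, so this is not a new person acquiring control; every other person's position is unchanged or reduced.
No new person acquires control, so the clause is not triggered.

No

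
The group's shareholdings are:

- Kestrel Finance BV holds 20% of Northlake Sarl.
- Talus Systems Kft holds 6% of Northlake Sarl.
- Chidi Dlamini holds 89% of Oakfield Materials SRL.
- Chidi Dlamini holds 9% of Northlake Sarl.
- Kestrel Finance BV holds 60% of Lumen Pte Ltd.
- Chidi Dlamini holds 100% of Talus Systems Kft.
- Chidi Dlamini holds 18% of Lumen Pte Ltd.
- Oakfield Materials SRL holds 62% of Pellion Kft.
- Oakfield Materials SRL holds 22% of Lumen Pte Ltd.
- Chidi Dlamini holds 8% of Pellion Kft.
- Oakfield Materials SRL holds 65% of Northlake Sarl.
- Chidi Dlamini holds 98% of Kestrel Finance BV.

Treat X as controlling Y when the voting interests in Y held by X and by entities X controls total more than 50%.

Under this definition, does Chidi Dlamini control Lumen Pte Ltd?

Yes

Chidi holds 89% of Oakfield, so Chidi controls Oakfield.
Chidi holds 98% of Kestrel, so Chidi controls Kestrel.
Oakfield and Kestrel and Chidi together hold 22% + 60% + 18% = 100% of Lumen, so Chidi controls Lumen.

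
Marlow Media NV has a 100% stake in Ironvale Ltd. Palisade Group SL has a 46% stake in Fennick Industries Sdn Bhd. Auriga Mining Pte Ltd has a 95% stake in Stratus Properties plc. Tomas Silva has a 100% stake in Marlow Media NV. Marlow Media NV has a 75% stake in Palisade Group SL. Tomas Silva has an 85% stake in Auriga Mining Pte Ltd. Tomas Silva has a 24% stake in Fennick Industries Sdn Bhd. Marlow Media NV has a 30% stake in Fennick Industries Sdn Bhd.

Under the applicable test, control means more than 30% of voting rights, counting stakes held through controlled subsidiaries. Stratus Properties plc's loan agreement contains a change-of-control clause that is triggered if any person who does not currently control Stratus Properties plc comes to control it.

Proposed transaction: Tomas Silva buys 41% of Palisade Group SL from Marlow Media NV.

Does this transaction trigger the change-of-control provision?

No

The purchase adds only to Tomas's holdings (Marlow's stake shrinks), so Tomas is the only person who could newly come to control Stratus.
Tomas holds 85% of Auriga, so Tomas controls Auriga.
Auriga holds 95% of Stratus, so Tomas controls Stratus.
So Tomas already controls Stratus before the transaction.
After the purchase, Tomas holds 41% of Palisade directly, and Marlow's stake falls to 34%.
Tomas controlled Stratus already, so this is not a new person acquiring control; every other person's position is unchanged or reduced.
No new person acquires control, so the clause is not triggered.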